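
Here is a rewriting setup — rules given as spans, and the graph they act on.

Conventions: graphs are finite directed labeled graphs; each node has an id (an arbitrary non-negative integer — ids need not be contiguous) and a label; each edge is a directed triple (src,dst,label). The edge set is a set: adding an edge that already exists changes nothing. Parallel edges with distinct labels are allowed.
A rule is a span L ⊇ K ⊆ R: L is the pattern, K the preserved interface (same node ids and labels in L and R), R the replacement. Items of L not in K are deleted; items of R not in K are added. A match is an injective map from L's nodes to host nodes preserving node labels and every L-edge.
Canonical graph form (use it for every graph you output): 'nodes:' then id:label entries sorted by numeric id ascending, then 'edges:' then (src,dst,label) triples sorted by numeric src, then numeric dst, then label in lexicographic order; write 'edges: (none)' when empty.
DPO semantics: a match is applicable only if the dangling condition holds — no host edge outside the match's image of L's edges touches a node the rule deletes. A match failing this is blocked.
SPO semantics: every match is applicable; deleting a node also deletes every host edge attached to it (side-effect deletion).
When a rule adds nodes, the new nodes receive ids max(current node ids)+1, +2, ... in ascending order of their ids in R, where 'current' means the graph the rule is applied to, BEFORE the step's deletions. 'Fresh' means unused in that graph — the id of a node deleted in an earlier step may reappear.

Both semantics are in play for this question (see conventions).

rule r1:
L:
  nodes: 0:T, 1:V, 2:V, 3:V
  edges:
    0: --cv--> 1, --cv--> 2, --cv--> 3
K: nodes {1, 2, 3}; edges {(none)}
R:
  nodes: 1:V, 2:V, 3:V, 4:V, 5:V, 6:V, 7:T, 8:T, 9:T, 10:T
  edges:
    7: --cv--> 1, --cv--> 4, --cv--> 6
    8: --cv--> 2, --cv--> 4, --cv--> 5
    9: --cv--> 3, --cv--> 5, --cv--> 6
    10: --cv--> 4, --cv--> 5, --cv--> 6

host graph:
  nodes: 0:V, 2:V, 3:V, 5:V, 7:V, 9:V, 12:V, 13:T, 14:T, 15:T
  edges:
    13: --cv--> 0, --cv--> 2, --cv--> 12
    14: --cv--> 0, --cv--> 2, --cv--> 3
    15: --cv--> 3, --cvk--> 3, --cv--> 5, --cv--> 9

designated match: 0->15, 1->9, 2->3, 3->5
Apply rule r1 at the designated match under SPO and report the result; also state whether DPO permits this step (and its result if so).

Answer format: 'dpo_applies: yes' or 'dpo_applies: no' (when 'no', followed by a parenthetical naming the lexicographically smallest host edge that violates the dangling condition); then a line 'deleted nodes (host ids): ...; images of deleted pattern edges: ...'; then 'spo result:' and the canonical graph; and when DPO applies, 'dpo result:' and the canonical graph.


dpo_applies: no
(the rule deletes node 15, which keeps host edge (15,3,cvk) outside the match image — the dangling condition fails, DPO blocks; SPO proceeds and side-deletes such edges)
deleted nodes (host ids): 15; images of deleted pattern edges: (15,3,cv); (15,5,cv); (15,9,cv)
spo result:
nodes: 0:V, 2:V, 3:V, 5:V, 7:V, 9:V, 12:V, 13:T, 14:T, 16:V, 17:V, 18:V, 19:T, 20:T, 21:T, 22:T
edges: (13,0,cv); (13,2,cv); (13,12,cv); (14,0,cv); (14,2,cv); (14,3,cv); (19,9,cv); (19,16,cv); (19,18,cv); (20,3,cv); (20,16,cv); (20,17,cv); (21,5,cv); (21,17,cv); (21,18,cv); (22,16,cv); (22,17,cv); (22,18,cv)


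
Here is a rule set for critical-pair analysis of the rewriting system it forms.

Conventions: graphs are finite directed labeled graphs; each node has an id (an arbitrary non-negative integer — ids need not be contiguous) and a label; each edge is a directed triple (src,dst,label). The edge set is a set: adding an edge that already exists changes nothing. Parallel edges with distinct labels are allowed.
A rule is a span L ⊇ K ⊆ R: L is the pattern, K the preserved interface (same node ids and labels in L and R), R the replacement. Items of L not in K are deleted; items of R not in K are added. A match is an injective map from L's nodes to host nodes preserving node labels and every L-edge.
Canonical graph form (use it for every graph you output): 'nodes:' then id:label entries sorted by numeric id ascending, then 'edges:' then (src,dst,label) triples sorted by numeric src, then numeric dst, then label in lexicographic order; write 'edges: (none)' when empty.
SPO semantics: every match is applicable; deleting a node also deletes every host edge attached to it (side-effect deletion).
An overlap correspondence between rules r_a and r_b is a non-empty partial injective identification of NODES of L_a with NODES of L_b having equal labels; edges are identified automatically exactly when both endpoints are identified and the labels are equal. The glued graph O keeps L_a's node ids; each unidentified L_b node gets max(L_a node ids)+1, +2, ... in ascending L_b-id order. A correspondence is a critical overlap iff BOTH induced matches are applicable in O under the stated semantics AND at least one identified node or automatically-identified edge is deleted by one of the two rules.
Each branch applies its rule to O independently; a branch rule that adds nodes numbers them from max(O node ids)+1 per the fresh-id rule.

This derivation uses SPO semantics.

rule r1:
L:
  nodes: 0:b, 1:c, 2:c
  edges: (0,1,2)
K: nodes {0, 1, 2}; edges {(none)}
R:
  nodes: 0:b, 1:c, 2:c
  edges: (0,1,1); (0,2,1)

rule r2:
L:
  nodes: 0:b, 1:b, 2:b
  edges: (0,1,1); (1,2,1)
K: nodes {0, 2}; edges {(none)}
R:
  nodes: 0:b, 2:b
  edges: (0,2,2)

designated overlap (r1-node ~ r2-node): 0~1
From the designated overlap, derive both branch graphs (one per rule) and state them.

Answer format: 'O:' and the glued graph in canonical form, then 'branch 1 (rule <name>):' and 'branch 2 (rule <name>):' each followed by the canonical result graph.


O:
nodes: 0:b, 1:c, 2:c, 3:b, 4:b
edges: (0,1,2); (0,4,1); (3,0,1)
branch 1 (rule r1):
nodes: 0:b, 1:c, 2:c, 3:b, 4:b
edges: (0,1,1); (0,2,1); (0,4,1); (3,0,1)
branch 2 (rule r2):
nodes: 1:c, 2:c, 3:b, 4:b
edges: (3,4,2)


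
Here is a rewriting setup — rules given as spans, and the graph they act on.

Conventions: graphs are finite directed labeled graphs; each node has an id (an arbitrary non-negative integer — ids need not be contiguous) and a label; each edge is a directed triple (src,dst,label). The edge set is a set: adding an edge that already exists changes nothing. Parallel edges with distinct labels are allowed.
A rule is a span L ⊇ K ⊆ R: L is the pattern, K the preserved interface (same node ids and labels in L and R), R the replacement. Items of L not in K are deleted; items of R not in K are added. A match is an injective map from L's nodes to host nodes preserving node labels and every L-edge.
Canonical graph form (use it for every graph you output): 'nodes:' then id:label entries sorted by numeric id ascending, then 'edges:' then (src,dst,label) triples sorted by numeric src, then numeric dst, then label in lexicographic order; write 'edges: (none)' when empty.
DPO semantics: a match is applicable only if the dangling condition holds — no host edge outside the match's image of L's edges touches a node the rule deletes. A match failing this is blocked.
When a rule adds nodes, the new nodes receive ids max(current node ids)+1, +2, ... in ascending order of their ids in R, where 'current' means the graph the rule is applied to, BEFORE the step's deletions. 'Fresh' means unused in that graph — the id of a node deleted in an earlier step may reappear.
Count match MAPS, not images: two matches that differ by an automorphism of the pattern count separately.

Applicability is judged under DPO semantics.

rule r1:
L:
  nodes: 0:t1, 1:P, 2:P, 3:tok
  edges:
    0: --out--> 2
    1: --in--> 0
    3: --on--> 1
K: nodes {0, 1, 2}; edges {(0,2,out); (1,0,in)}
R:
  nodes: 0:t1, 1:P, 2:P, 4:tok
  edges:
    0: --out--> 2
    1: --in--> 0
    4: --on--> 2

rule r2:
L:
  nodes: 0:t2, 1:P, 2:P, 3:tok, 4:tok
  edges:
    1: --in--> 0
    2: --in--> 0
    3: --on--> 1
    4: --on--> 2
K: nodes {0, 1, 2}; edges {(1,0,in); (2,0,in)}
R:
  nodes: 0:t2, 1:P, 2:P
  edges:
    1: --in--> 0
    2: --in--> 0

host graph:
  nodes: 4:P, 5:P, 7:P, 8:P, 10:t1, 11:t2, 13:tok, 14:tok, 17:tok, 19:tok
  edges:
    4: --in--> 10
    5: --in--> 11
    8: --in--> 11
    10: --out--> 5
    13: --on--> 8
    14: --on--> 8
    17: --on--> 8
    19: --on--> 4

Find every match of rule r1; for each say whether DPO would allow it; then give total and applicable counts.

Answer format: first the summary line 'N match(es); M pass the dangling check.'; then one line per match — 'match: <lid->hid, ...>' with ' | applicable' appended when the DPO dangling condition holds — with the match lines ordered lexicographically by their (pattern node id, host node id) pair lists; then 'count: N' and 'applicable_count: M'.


1 match(es); 1 pass the dangling check.
match: 0->10, 1->4, 2->5, 3->19 | applicable
count: 1
applicable_count: 1


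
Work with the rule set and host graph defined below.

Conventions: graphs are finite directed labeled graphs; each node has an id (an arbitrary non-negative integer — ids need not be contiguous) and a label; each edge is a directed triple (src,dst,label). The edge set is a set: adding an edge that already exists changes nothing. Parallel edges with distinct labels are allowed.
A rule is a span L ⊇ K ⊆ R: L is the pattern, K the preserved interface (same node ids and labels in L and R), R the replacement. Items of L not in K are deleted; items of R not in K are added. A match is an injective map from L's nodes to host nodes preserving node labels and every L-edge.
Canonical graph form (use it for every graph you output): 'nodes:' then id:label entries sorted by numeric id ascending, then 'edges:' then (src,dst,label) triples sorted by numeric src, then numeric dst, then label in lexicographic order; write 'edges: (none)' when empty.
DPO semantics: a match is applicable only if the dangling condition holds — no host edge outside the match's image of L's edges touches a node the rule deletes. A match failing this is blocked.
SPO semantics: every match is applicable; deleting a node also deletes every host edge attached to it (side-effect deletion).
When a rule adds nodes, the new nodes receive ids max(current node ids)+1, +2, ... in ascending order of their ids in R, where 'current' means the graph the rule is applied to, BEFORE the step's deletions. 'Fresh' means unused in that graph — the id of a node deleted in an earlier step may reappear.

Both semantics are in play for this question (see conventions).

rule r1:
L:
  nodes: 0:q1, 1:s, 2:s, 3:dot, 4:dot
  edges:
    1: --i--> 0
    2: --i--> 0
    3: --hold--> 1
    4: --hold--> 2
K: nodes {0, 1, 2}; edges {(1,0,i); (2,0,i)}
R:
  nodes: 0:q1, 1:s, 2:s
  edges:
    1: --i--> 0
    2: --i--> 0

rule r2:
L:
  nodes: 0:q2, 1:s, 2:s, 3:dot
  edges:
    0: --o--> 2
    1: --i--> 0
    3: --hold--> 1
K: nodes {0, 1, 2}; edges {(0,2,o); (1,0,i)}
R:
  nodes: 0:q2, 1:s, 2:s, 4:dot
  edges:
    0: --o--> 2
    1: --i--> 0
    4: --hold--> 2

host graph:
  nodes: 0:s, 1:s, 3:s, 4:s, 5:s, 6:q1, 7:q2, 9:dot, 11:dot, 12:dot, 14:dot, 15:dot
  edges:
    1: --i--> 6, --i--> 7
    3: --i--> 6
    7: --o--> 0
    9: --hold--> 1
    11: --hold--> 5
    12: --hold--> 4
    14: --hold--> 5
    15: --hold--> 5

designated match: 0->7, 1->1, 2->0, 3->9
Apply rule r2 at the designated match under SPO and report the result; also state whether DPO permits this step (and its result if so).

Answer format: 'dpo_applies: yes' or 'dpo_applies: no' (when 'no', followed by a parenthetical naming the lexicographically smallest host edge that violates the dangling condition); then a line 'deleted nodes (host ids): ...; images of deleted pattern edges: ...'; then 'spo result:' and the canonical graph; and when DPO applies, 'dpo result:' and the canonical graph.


dpo_applies: yes
deleted nodes (host ids): 9; images of deleted pattern edges: (9,1,hold)
spo result:
nodes: 0:s, 1:s, 3:s, 4:s, 5:s, 6:q1, 7:q2, 11:dot, 12:dot, 14:dot, 15:dot, 16:dot
edges: (1,6,i); (1,7,i); (3,6,i); (7,0,o); (11,5,hold); (12,4,hold); (14,5,hold); (15,5,hold); (16,0,hold)
dpo result:
nodes: 0:s, 1:s, 3:s, 4:s, 5:s, 6:q1, 7:q2, 11:dot, 12:dot, 14:dot, 15:dot, 16:dot
edges: (1,6,i); (1,7,i); (3,6,i); (7,0,o); (11,5,hold); (12,4,hold); (14,5,hold); (15,5,hold); (16,0,hold)


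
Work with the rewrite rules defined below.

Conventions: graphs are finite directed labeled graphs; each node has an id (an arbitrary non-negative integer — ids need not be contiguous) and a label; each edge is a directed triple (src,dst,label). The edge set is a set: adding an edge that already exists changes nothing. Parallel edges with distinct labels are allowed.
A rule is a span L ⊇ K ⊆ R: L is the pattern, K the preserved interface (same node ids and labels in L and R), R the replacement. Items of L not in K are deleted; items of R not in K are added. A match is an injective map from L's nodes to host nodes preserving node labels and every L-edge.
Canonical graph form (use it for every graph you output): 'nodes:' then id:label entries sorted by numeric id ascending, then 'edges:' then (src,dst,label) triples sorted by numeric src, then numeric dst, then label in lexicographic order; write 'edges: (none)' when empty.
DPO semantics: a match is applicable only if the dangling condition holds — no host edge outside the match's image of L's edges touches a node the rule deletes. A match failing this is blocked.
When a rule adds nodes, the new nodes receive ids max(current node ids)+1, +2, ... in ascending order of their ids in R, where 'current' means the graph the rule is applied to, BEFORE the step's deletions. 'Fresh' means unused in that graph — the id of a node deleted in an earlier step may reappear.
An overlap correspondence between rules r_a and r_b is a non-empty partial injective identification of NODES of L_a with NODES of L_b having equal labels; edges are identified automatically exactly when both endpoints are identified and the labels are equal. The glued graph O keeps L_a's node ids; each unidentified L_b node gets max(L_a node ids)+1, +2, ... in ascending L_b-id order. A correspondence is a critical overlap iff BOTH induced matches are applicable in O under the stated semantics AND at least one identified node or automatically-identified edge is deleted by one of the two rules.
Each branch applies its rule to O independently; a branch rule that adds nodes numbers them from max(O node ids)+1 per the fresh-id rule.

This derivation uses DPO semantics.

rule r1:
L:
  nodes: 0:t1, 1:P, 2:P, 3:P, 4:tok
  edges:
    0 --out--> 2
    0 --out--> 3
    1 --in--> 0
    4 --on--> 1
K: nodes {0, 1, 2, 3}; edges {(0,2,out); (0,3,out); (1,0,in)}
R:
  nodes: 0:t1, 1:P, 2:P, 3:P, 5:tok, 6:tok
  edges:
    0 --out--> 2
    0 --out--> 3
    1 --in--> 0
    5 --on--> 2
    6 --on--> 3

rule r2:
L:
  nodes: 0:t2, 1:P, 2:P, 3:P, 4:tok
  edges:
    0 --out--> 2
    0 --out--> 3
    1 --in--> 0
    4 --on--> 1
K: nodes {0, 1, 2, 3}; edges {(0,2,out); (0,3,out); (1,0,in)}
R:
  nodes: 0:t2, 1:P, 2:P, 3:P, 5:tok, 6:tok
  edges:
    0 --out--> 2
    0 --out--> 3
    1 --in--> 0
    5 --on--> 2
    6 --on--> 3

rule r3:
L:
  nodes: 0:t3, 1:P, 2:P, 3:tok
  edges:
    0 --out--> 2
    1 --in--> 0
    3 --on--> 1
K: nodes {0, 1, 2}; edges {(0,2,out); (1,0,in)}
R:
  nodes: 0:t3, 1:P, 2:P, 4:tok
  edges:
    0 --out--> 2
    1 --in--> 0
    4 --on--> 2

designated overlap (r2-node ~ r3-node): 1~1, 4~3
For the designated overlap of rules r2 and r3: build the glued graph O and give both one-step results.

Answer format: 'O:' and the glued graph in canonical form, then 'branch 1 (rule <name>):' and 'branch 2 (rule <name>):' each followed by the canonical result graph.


O:
nodes: 0:t2, 1:P, 2:P, 3:P, 4:tok, 5:t3, 6:P
edges: (0,2,out); (0,3,out); (1,0,in); (1,5,in); (4,1,on); (5,6,out)
branch 1 (rule r2):
nodes: 0:t2, 1:P, 2:P, 3:P, 5:t3, 6:P, 7:tok, 8:tok
edges: (0,2,out); (0,3,out); (1,0,in); (1,5,in); (5,6,out); (7,2,on); (8,3,on)
branch 2 (rule r3):
nodes: 0:t2, 1:P, 2:P, 3:P, 5:t3, 6:P, 7:tok
edges: (0,2,out); (0,3,out); (1,0,in); (1,5,in); (5,6,out); (7,6,on)


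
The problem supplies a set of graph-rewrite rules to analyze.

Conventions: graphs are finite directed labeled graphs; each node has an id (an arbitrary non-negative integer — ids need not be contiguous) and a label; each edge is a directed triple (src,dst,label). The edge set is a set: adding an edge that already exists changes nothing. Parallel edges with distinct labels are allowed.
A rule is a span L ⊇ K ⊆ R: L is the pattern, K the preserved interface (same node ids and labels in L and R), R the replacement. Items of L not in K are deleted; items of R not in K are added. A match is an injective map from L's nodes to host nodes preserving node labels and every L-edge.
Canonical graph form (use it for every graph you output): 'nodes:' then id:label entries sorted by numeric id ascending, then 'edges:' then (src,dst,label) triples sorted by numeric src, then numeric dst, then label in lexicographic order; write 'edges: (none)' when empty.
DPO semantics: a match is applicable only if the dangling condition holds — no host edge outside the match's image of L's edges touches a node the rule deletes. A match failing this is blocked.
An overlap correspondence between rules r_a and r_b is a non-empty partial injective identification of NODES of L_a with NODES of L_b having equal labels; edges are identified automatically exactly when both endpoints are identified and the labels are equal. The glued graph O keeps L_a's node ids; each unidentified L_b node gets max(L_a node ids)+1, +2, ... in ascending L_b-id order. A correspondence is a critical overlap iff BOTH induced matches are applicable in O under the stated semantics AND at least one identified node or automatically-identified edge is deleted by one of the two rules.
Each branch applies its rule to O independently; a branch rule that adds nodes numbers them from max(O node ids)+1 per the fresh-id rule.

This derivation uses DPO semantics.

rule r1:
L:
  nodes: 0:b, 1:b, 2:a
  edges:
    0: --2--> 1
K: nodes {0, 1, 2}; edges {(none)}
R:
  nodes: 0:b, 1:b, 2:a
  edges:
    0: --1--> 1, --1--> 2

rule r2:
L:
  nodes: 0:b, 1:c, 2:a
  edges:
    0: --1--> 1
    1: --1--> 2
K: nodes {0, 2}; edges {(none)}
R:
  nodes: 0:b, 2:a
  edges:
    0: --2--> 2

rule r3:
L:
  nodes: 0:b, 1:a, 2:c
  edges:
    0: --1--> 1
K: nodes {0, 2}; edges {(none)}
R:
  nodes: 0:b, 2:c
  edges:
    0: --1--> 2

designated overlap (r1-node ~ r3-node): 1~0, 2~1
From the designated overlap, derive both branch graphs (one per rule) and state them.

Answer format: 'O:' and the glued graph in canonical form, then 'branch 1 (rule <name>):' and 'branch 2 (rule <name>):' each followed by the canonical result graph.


O:
nodes: 0:b, 1:b, 2:a, 3:c
edges: (0,1,2); (1,2,1)
branch 1 (rule r1):
nodes: 0:b, 1:b, 2:a, 3:c
edges: (0,1,1); (0,2,1); (1,2,1)
branch 2 (rule r3):
nodes: 0:b, 1:b, 3:c
edges: (0,1,2); (1,3,1)


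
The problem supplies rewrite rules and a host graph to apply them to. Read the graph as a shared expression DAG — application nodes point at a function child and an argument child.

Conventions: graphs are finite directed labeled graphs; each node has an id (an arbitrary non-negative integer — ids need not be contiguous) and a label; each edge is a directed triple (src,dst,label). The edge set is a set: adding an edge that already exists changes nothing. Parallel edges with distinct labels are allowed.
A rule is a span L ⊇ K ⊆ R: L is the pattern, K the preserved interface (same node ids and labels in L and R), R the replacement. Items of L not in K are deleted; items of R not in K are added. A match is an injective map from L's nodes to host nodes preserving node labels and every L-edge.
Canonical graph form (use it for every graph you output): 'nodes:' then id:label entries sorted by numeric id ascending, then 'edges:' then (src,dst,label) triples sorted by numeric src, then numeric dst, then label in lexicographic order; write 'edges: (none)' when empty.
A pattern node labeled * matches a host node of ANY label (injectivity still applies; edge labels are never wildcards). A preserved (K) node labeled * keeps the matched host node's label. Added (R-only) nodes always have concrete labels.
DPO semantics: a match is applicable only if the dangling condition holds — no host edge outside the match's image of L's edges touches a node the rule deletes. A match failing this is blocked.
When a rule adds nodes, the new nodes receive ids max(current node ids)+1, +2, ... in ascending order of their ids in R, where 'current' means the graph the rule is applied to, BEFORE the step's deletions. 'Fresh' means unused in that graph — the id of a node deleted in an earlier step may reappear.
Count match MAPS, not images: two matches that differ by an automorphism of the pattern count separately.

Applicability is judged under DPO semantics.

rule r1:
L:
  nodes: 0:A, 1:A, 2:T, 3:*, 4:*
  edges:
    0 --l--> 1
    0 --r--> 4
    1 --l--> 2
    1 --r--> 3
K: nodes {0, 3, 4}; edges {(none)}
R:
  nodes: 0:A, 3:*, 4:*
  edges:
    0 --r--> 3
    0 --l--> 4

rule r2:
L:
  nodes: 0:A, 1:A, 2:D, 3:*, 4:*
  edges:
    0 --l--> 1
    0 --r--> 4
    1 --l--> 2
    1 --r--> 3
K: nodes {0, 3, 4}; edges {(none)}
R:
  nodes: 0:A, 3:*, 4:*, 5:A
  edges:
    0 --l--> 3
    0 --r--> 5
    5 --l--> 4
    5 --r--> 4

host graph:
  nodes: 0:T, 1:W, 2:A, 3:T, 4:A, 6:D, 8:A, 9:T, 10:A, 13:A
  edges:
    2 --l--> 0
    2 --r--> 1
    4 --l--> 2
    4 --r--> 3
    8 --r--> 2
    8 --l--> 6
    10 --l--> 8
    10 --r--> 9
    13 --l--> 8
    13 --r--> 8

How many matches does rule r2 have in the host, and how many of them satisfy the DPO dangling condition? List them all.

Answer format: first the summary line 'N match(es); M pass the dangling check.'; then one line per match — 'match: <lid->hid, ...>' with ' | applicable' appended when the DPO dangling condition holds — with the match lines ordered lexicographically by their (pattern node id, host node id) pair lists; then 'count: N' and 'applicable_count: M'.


1 match(es); 0 pass the dangling check.
match: 0->10, 1->8, 2->6, 3->2, 4->9
count: 1
applicable_count: 0


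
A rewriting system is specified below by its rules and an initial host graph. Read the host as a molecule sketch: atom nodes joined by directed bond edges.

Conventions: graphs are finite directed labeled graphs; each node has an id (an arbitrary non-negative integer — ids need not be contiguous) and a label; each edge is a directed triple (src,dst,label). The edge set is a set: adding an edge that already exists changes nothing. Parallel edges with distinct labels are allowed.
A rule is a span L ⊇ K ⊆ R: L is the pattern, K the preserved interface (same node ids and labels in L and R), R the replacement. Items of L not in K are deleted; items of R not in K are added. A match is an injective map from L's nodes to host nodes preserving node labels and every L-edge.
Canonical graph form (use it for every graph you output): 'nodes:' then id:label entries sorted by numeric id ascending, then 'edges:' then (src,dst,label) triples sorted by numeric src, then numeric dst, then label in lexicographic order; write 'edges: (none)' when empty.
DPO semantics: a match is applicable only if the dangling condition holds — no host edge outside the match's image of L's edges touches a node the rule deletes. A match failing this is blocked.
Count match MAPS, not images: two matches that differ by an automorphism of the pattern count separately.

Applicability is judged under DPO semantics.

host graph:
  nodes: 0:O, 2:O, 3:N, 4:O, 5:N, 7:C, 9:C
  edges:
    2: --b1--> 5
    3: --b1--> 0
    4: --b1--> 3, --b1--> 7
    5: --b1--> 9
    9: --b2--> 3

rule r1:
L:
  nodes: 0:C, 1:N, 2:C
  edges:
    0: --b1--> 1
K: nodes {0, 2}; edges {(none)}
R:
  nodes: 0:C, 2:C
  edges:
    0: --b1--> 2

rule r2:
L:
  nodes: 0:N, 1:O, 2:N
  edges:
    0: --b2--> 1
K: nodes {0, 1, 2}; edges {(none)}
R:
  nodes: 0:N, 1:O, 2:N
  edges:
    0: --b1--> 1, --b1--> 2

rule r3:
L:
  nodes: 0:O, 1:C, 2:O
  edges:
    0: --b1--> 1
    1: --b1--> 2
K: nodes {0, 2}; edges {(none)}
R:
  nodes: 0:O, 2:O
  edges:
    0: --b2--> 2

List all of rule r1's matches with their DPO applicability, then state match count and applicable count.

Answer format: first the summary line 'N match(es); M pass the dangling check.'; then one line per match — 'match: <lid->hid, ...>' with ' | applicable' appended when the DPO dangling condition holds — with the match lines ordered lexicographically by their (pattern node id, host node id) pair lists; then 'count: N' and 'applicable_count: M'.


0 match(es); 0 pass the dangling check.
count: 0
applicable_count: 0


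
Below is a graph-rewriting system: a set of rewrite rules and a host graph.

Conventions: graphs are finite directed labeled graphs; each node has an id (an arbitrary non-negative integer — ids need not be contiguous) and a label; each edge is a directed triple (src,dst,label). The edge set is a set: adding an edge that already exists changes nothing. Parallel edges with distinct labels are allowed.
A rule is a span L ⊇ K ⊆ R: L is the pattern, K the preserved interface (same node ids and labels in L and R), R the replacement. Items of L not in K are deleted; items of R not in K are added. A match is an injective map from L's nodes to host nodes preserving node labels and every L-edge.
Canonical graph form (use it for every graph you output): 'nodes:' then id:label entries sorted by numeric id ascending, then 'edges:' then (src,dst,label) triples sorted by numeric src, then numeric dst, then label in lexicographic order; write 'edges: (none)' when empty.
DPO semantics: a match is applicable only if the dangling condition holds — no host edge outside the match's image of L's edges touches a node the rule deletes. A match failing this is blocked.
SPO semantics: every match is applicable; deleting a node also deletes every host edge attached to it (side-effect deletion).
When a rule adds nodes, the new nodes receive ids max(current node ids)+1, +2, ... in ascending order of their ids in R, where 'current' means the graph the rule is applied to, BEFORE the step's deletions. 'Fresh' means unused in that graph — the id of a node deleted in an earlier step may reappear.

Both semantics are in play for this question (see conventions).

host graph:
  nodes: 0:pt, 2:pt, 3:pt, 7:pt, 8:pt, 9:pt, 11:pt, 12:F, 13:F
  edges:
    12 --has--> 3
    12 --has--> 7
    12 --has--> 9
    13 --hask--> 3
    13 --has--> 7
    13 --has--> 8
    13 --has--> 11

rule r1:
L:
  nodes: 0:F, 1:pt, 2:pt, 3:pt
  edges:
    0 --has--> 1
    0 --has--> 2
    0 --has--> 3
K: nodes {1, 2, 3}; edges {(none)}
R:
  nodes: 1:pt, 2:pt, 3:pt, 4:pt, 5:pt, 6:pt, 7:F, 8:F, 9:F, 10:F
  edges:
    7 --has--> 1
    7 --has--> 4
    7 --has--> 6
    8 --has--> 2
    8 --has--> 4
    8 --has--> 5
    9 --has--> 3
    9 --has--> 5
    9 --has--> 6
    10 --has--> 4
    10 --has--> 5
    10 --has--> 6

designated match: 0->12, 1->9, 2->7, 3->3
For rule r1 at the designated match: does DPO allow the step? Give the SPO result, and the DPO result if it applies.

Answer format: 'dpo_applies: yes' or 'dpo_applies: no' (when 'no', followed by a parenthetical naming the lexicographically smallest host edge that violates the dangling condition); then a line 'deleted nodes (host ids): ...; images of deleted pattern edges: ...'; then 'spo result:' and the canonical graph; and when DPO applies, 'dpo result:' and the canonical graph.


dpo_applies: yes
deleted nodes (host ids): 12; images of deleted pattern edges: (12,3,has); (12,7,has); (12,9,has)
spo result:
nodes: 0:pt, 2:pt, 3:pt, 7:pt, 8:pt, 9:pt, 11:pt, 13:F, 14:pt, 15:pt, 16:pt, 17:F, 18:F, 19:F, 20:F
edges: (13,3,hask); (13,7,has); (13,8,has); (13,11,has); (17,9,has); (17,14,has); (17,16,has); (18,7,has); (18,14,has); (18,15,has); (19,3,has); (19,15,has); (19,16,has); (20,14,has); (20,15,has); (20,16,has)
dpo result:
nodes: 0:pt, 2:pt, 3:pt, 7:pt, 8:pt, 9:pt, 11:pt, 13:F, 14:pt, 15:pt, 16:pt, 17:F, 18:F, 19:F, 20:F
edges: (13,3,hask); (13,7,has); (13,8,has); (13,11,has); (17,9,has); (17,14,has); (17,16,has); (18,7,has); (18,14,has); (18,15,has); (19,3,has); (19,15,has); (19,16,has); (20,14,has); (20,15,has); (20,16,has)


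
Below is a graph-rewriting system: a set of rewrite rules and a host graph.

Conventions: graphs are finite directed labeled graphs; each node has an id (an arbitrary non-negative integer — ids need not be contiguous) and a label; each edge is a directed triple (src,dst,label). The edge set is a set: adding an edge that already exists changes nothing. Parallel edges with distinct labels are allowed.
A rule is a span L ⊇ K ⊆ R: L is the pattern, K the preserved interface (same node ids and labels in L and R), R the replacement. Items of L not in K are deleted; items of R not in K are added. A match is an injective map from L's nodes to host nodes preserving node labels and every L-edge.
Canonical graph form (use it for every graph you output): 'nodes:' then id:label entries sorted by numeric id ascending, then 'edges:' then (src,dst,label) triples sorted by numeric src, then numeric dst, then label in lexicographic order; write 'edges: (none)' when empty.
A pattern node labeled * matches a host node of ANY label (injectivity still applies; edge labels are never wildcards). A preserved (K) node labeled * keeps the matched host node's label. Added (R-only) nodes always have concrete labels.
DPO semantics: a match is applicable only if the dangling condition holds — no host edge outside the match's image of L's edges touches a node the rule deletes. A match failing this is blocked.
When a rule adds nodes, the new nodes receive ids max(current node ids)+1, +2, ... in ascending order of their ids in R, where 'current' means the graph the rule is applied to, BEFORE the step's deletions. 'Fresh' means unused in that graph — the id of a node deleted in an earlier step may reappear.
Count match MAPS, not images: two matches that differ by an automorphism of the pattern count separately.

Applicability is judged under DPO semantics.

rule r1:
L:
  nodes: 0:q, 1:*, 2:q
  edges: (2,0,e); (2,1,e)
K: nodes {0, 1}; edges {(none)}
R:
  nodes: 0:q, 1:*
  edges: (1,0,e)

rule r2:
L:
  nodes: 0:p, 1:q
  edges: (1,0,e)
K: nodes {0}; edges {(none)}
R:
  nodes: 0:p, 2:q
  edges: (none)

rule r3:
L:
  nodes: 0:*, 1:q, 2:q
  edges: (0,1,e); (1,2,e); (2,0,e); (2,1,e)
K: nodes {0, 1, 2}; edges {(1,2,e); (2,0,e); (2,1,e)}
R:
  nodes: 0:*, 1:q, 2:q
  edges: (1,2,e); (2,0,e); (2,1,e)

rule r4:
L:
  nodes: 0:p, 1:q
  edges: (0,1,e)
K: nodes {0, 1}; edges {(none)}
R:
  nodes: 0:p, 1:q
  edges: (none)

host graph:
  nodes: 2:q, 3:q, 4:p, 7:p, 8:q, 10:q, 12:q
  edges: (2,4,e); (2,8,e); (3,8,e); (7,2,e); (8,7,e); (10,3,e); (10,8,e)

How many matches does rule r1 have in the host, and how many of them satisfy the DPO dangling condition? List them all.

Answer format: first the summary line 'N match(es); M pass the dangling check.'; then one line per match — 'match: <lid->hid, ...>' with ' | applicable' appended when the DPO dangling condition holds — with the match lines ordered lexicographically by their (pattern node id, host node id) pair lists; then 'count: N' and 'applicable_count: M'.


3 match(es); 2 pass the dangling check.
match: 0->3, 1->8, 2->10 | applicable
match: 0->8, 1->3, 2->10 | applicable
match: 0->8, 1->4, 2->2
count: 3
applicable_count: 2


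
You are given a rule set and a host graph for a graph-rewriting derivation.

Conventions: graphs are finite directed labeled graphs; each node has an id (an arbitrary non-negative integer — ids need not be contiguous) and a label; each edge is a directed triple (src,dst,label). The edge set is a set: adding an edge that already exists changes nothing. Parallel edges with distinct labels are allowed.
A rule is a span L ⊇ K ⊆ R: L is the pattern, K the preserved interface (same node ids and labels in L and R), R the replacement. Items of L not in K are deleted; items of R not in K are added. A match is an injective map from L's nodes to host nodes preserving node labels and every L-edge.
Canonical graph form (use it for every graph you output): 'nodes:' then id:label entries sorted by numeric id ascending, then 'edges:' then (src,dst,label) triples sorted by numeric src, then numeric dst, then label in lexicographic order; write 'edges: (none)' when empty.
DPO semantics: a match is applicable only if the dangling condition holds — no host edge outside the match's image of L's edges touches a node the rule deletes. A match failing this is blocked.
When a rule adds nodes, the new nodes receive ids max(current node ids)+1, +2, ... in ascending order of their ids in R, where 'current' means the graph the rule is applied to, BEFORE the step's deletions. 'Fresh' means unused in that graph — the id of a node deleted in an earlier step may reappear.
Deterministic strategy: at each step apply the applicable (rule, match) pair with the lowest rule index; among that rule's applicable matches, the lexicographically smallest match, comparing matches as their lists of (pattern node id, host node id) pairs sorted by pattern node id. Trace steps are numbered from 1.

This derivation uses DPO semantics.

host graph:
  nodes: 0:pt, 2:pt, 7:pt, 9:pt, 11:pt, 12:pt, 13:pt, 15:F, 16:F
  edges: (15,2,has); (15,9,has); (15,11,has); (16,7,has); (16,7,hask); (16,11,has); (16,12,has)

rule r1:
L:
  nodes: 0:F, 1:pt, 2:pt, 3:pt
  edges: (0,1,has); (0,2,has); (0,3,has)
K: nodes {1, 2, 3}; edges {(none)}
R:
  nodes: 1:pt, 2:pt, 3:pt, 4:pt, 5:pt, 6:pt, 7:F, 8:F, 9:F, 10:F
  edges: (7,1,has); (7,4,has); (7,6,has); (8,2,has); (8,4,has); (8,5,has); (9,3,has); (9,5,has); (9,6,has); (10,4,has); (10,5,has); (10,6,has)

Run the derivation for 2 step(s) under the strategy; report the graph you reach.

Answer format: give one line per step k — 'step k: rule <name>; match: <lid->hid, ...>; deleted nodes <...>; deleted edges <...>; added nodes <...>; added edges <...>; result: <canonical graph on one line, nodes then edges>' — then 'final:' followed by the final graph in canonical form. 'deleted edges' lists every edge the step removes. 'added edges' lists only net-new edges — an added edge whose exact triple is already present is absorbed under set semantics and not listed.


step 1: rule r1; match: 0->15, 1->2, 2->9, 3->11; deleted nodes 15; deleted edges (15,2,has); (15,9,has); (15,11,has); added nodes 17, 18, 19, 20, 21, 22, 23; added edges (20,2,has); (20,17,has); (20,19,has); (21,9,has); (21,17,has); (21,18,has); (22,11,has); (22,18,has); (22,19,has); (23,17,has); (23,18,has); (23,19,has); result: nodes: 0:pt, 2:pt, 7:pt, 9:pt, 11:pt, 12:pt, 13:pt, 16:F, 17:pt, 18:pt, 19:pt, 20:F, 21:F, 22:F, 23:F edges: (16,7,has); (16,7,hask); (16,11,has); (16,12,has); (20,2,has); (20,17,has); (20,19,has); (21,9,has); (21,17,has); (21,18,has); (22,11,has); (22,18,has); (22,19,has); (23,17,has); (23,18,has); (23,19,has)
step 2: rule r1; match: 0->20, 1->2, 2->17, 3->19; deleted nodes 20; deleted edges (20,2,has); (20,17,has); (20,19,has); added nodes 24, 25, 26, 27, 28, 29, 30; added edges (27,2,has); (27,24,has); (27,26,has); (28,17,has); (28,24,has); (28,25,has); (29,19,has); (29,25,has); (29,26,has); (30,24,has); (30,25,has); (30,26,has); result: nodes: 0:pt, 2:pt, 7:pt, 9:pt, 11:pt, 12:pt, 13:pt, 16:F, 17:pt, 18:pt, 19:pt, 21:F, 22:F, 23:F, 24:pt, 25:pt, 26:pt, 27:F, 28:F, 29:F, 30:F edges: (16,7,has); (16,7,hask); (16,11,has); (16,12,has); (21,9,has); (21,17,has); (21,18,has); (22,11,has); (22,18,has); (22,19,has); (23,17,has); (23,18,has); (23,19,has); (27,2,has); (27,24,has); (27,26,has); (28,17,has); (28,24,has); (28,25,has); (29,19,has); (29,25,has); (29,26,has); (30,24,has); (30,25,has); (30,26,has)
final:
nodes: 0:pt, 2:pt, 7:pt, 9:pt, 11:pt, 12:pt, 13:pt, 16:F, 17:pt, 18:pt, 19:pt, 21:F, 22:F, 23:F, 24:pt, 25:pt, 26:pt, 27:F, 28:F, 29:F, 30:F
edges: (16,7,has); (16,7,hask); (16,11,has); (16,12,has); (21,9,has); (21,17,has); (21,18,has); (22,11,has); (22,18,has); (22,19,has); (23,17,has); (23,18,has); (23,19,has); (27,2,has); (27,24,has); (27,26,has); (28,17,has); (28,24,has); (28,25,has); (29,19,has); (29,25,has); (29,26,has); (30,24,has); (30,25,has); (30,26,has)


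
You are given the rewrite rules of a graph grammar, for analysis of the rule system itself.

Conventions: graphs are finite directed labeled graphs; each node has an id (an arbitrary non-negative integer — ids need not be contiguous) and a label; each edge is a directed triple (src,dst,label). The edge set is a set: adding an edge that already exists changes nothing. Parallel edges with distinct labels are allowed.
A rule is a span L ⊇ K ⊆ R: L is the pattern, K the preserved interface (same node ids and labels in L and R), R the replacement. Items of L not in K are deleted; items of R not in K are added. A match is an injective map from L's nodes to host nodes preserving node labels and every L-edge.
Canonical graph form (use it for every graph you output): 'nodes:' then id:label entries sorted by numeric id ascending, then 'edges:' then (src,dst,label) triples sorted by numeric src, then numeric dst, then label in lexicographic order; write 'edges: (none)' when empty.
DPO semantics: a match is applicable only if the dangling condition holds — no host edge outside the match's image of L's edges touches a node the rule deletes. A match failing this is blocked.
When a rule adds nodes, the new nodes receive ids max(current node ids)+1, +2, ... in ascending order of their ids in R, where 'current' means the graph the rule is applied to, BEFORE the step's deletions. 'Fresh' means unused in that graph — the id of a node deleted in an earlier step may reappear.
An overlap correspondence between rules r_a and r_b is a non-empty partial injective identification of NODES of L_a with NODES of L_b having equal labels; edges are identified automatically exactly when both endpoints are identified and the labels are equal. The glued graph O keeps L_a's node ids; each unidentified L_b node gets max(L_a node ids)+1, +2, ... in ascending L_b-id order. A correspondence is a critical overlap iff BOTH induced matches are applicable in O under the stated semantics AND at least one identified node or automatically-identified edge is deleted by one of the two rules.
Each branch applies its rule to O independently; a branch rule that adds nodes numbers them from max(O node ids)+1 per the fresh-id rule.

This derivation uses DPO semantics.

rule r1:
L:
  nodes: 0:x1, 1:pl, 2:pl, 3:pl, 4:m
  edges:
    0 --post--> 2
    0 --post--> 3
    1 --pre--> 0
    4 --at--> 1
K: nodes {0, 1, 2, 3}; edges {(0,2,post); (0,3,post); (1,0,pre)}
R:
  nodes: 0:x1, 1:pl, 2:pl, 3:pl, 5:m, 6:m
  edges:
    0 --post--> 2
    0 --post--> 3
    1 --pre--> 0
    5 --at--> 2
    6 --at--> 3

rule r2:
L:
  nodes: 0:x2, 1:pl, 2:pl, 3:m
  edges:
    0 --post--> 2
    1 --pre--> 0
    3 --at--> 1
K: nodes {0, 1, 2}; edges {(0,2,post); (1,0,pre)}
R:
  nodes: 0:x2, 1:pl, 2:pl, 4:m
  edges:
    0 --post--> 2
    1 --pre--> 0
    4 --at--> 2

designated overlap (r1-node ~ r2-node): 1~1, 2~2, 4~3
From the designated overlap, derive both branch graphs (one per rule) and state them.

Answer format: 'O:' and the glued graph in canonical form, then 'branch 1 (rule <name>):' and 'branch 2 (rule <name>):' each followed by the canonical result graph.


O:
nodes: 0:x1, 1:pl, 2:pl, 3:pl, 4:m, 5:x2
edges: (0,2,post); (0,3,post); (1,0,pre); (1,5,pre); (4,1,at); (5,2,post)
branch 1 (rule r1):
nodes: 0:x1, 1:pl, 2:pl, 3:pl, 5:x2, 6:m, 7:m
edges: (0,2,post); (0,3,post); (1,0,pre); (1,5,pre); (5,2,post); (6,2,at); (7,3,at)
branch 2 (rule r2):
nodes: 0:x1, 1:pl, 2:pl, 3:pl, 5:x2, 6:m
edges: (0,2,post); (0,3,post); (1,0,pre); (1,5,pre); (5,2,post); (6,2,at)


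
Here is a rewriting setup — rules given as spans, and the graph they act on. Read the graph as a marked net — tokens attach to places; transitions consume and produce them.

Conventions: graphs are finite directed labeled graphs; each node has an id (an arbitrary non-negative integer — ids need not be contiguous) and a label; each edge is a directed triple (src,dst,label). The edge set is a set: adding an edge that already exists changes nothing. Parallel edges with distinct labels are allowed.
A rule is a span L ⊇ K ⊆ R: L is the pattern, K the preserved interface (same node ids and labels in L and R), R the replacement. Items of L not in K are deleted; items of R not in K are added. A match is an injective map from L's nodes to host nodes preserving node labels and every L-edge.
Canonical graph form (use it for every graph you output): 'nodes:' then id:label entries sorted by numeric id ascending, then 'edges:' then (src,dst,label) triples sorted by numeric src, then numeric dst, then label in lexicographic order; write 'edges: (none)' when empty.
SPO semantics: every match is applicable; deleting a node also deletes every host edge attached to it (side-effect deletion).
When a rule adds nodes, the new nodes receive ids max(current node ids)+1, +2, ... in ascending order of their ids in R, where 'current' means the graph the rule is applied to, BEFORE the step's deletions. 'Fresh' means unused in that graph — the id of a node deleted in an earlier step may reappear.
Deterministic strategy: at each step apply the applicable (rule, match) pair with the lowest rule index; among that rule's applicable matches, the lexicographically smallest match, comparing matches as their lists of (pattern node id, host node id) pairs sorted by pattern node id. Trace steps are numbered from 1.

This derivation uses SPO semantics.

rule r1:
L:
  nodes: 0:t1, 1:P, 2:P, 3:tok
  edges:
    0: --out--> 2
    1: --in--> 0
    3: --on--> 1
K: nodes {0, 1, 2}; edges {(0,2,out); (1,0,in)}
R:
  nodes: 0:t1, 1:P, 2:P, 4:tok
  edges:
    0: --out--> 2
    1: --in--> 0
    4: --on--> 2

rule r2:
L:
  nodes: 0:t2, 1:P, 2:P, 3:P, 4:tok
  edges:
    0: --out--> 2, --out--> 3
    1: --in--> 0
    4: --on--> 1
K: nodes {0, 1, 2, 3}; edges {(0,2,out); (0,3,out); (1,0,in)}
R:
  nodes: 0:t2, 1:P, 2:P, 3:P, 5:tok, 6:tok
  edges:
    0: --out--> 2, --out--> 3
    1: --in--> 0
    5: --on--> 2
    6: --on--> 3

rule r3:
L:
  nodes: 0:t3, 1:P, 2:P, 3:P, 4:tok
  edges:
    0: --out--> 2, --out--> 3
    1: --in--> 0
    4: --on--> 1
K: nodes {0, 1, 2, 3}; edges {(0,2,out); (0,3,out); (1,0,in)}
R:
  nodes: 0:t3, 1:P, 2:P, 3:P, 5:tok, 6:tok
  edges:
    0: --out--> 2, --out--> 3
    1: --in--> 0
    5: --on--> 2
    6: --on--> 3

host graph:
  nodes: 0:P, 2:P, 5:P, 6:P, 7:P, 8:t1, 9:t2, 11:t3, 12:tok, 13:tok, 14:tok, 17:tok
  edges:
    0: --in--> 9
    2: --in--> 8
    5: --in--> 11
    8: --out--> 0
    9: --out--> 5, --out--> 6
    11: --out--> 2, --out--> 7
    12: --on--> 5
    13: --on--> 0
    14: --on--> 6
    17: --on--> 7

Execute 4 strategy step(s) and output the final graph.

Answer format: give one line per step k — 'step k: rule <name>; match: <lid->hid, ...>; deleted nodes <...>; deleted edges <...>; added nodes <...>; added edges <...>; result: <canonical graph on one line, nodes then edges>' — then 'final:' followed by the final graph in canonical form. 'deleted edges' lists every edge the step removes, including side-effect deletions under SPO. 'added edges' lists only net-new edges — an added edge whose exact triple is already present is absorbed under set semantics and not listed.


step 1: rule r2; match: 0->9, 1->0, 2->5, 3->6, 4->13; deleted nodes 13; deleted edges (13,0,on); added nodes 18, 19; added edges (18,5,on); (19,6,on); result: nodes: 0:P, 2:P, 5:P, 6:P, 7:P, 8:t1, 9:t2, 11:t3, 12:tok, 14:tok, 17:tok, 18:tok, 19:tok edges: (0,9,in); (2,8,in); (5,11,in); (8,0,out); (9,5,out); (9,6,out); (11,2,out); (11,7,out); (12,5,on); (14,6,on); (17,7,on); (18,5,on); (19,6,on)
step 2: rule r3; match: 0->11, 1->5, 2->2, 3->7, 4->12; deleted nodes 12; deleted edges (12,5,on); added nodes 20, 21; added edges (20,2,on); (21,7,on); result: nodes: 0:P, 2:P, 5:P, 6:P, 7:P, 8:t1, 9:t2, 11:t3, 14:tok, 17:tok, 18:tok, 19:tok, 20:tok, 21:tok edges: (0,9,in); (2,8,in); (5,11,in); (8,0,out); (9,5,out); (9,6,out); (11,2,out); (11,7,out); (14,6,on); (17,7,on); (18,5,on); (19,6,on); (20,2,on); (21,7,on)
step 3: rule r1; match: 0->8, 1->2, 2->0, 3->20; deleted nodes 20; deleted edges (20,2,on); added nodes 22; added edges (22,0,on); result: nodes: 0:P, 2:P, 5:P, 6:P, 7:P, 8:t1, 9:t2, 11:t3, 14:tok, 17:tok, 18:tok, 19:tok, 21:tok, 22:tok edges: (0,9,in); (2,8,in); (5,11,in); (8,0,out); (9,5,out); (9,6,out); (11,2,out); (11,7,out); (14,6,on); (17,7,on); (18,5,on); (19,6,on); (21,7,on); (22,0,on)
step 4: rule r2; match: 0->9, 1->0, 2->5, 3->6, 4->22; deleted nodes 22; deleted edges (22,0,on); added nodes 23, 24; added edges (23,5,on); (24,6,on); result: nodes: 0:P, 2:P, 5:P, 6:P, 7:P, 8:t1, 9:t2, 11:t3, 14:tok, 17:tok, 18:tok, 19:tok, 21:tok, 23:tok, 24:tok edges: (0,9,in); (2,8,in); (5,11,in); (8,0,out); (9,5,out); (9,6,out); (11,2,out); (11,7,out); (14,6,on); (17,7,on); (18,5,on); (19,6,on); (21,7,on); (23,5,on); (24,6,on)
final:
nodes: 0:P, 2:P, 5:P, 6:P, 7:P, 8:t1, 9:t2, 11:t3, 14:tok, 17:tok, 18:tok, 19:tok, 21:tok, 23:tok, 24:tok
edges: (0,9,in); (2,8,in); (5,11,in); (8,0,out); (9,5,out); (9,6,out); (11,2,out); (11,7,out); (14,6,on); (17,7,on); (18,5,on); (19,6,on); (21,7,on); (23,5,on); (24,6,on)
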